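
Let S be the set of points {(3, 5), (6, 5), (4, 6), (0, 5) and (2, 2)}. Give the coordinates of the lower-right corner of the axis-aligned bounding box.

(6, 2)

x-range [0, 6], y-range [2, 6].
The lower-right corner is (6, 2).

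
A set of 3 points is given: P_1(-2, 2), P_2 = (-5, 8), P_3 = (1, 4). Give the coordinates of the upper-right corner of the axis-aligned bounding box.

(1, 8)

x-range [-5, 1], y-range [2, 8].
The upper-right corner is (1, 8).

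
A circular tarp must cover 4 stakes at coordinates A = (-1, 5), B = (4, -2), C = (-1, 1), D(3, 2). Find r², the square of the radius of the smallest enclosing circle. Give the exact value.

18.5

The farthest pair is A–B with squared distance 74. The circle on this segment as diameter has centre (1.5, 1.5) and r² = 74/4 = 18.5.
Check C: distance² to centre = 6.5 ≤ 18.5, so it lies inside.
All remaining points lie in this disk, and no smaller disk contains both endpoints, so this is the minimum enclosing circle.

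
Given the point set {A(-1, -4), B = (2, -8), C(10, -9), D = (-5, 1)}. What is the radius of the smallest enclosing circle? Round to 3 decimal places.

The farthest pair is C–D with squared distance 325. The circle on this segment as diameter has centre (2.5, -4) and r² = 325/4 = 81.25.
Check A: distance² to centre = 12.25 ≤ 81.25, so it lies inside.
All remaining points lie in this disk, and no smaller disk contains both endpoints, so this is the minimum enclosing circle.
r = √(81.25) ≈ 9.014.

9.014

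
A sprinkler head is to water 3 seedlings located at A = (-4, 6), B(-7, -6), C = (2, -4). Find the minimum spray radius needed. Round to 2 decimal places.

6.52

Side lengths²: AB² = 153, AC² = 136, BC² = 85.
Since AB² = 153 < 136 + 85 = 221, the triangle is acute, so the smallest enclosing circle is the circumcircle.
Circumcentre = (-3.5, -0.5), r² = 42.5.
r = √(42.5) ≈ 6.52.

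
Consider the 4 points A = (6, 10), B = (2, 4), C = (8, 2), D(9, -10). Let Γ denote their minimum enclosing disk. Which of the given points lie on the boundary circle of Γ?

A, D

The farthest pair is A–D with squared distance 409. The circle on this segment as diameter has centre (7.5, 0) and r² = 409/4 = 102.25.
Check B: distance² to centre = 46.25 ≤ 102.25, so it lies inside.
All remaining points lie in this disk, and no smaller disk contains both endpoints, so this is the minimum enclosing circle.
The points at distance exactly r from the centre are A, D — 2 points.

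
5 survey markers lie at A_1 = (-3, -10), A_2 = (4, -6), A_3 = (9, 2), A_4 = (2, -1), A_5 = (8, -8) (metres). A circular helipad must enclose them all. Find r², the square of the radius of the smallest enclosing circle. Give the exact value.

The minimum enclosing circle of a finite set is fixed by two of the points (as a diameter) or three (as a circumcircle).
The farthest pair is A_1–A_3 with squared distance 288. The circle on this segment as diameter has centre (3, -4) and r² = 288/4 = 72.
Check A_2: distance² to centre = 5 ≤ 72, so it lies inside.
All remaining points lie in this disk, and no smaller disk contains both endpoints, so this is the minimum enclosing circle.

72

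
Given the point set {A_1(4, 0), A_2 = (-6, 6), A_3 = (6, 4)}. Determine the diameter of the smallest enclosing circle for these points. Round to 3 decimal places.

12.201

Side lengths²: A_1A_2² = 136, A_1A_3² = 20, A_2A_3² = 148.
Since A_2A_3² = 148 < 136 + 20 = 156, the triangle is acute, so the smallest enclosing circle is the circumcircle.
Circumcentre = (-1/13, 59/13), r² = 6290/169.
Diameter = 2r = 2√(6290/169) ≈ 12.201.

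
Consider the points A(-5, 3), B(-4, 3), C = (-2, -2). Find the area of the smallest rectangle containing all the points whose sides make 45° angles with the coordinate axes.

12

In coordinates u = x + y, v = x − y the rectangle is axis-aligned; the map (x,y)→(u,v) scales areas by 2.
u-values: -2, -1, -4; range = -1 − (-4) = 3.
v-values: -8, -7, 0; range = 0 − (-8) = 8.
Area = (3 × 8) / 2 = 12.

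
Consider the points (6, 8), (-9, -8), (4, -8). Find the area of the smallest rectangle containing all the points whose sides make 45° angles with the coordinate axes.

217

In coordinates u = x + y, v = x − y the rectangle is axis-aligned; the map (x,y)→(u,v) scales areas by 2.
u-values: 14, -17, -4; range = 14 − (-17) = 31.
v-values: -2, -1, 12; range = 12 − (-2) = 14.
Area = (31 × 14) / 2 = 217.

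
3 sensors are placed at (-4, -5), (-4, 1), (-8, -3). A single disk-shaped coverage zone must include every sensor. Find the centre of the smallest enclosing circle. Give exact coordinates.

(-5, -2)

Call the three points A, B, C in the order given.
Side lengths²: AB² = 36, AC² = 20, BC² = 32.
Since AB² = 36 < 32 + 20 = 52, the triangle is acute, so the smallest enclosing circle is the circumcircle.
Circumcentre = (-5, -2), r² = 10.
Centre = (-5, -2).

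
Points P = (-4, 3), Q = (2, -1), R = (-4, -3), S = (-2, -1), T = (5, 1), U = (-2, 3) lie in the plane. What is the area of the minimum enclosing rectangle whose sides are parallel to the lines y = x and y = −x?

In coordinates u = x + y, v = x − y the rectangle is axis-aligned; the map (x,y)→(u,v) scales areas by 2.
u-values: -1, 1, -7, -3, 6, 1; range = 6 − (-7) = 13.
v-values: -7, 3, -1, -1, 4, -5; range = 4 − (-7) = 11.
Area = (13 × 11) / 2 = 71.5.

71.5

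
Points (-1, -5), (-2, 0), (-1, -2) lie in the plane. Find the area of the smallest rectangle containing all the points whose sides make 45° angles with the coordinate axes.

In coordinates u = x + y, v = x − y the rectangle is axis-aligned; the map (x,y)→(u,v) scales areas by 2.
u-values: -6, -2, -3; range = -2 − (-6) = 4.
v-values: 4, -2, 1; range = 4 − (-2) = 6.
Area = (4 × 6) / 2 = 12.

12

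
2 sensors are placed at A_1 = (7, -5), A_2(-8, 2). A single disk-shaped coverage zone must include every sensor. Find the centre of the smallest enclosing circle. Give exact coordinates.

The smallest circle enclosing two points has them as diameter endpoints.
Centre = midpoint = (-0.5, -1.5); r² = |A_1A_2|²/4 = 274/4 = 68.5.
Centre = (-0.5, -1.5).

(-0.5, -1.5)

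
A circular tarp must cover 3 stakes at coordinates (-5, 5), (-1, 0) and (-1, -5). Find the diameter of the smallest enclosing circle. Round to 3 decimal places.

Call the three points A, B, C in the order given.
Side lengths²: AB² = 41, AC² = 116, BC² = 25.
Since AC² = 116 ≥ 41 + 25 = 66, the angle opposite AC is not acute, so the smallest enclosing circle has AC as diameter.
Centre = midpoint of AC = (-3, 0), r² = 116/4 = 29.
Diameter = 2r = 2√29 ≈ 10.770.

10.770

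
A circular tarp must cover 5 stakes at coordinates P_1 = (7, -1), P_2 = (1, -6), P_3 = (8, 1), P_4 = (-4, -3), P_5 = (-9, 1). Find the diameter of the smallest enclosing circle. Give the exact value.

17

A smallest enclosing disk is always determined by at most three of the input points on its boundary.
The farthest pair is P_3–P_5 with squared distance 289. The circle on this segment as diameter has centre (-0.5, 1) and r² = 289/4 = 72.25.
Check P_1: distance² to centre = 60.25 ≤ 72.25, so it lies inside.
All remaining points lie in this disk, and no smaller disk contains both endpoints, so this is the minimum enclosing circle.
Diameter = 2r = 2√(72.25) = 17.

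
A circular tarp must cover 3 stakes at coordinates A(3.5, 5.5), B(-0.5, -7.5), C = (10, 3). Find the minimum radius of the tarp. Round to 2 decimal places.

Side lengths²: AB² = 185, AC² = 48.5, BC² = 220.5.
Since BC² = 220.5 < 185 + 48.5 = 233.5, the triangle is acute, so the smallest enclosing circle is the circumcircle.
Circumcentre = (79/18, -17/9), r² = 17945/324.
r = √(17945/324) ≈ 7.44.

7.44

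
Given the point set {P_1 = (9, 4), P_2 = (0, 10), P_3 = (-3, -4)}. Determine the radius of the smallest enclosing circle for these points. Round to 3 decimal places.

7.755

Side lengths²: P_1P_2² = 117, P_1P_3² = 208, P_2P_3² = 205.
Since P_1P_3² = 208 < 205 + 117 = 322, the triangle is acute, so the smallest enclosing circle is the circumcircle.
Circumcentre = (17/12, 2.375), r² = 34645/576.
r = √(34645/576) ≈ 7.755.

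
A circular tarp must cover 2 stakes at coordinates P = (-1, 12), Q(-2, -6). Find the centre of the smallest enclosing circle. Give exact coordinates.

The smallest circle enclosing two points has them as diameter endpoints.
Centre = midpoint = (-1.5, 3); r² = |PQ|²/4 = 325/4 = 81.25.
Centre = (-1.5, 3).

(-1.5, 3)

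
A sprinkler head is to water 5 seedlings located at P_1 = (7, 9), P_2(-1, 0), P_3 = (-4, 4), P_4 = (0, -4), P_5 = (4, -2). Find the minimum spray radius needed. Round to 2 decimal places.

A smallest enclosing disk is always determined by at most three of the input points on its boundary.
The minimum enclosing circle is determined by three boundary points: P_1, P_3, P_4.
Their circumcentre is (88/27, 71/27) with r² = 39785/729.
The farthest remaining point P_2 is at distance² 18266/729 ≤ 39785/729.
r = √(39785/729) ≈ 7.39.

7.39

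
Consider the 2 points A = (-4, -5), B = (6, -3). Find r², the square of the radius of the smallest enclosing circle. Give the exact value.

The smallest circle enclosing two points has them as diameter endpoints.
Centre = midpoint = (1, -4); r² = |AB|²/4 = 104/4 = 26.

26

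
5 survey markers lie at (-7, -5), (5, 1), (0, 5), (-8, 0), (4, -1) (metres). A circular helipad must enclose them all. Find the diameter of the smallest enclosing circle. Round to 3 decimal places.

13.515

A smallest enclosing disk is always determined by at most three of the input points on its boundary.
The minimum enclosing circle is determined by three boundary points: (-7, -5), (5, 1), (-8, 0).
Their circumcentre is (-15/11, -14/11) with r² = 5525/121.
The farthest remaining point (0, 5) is at distance² 4986/121 ≤ 5525/121.
Diameter = 2r = 2√(5525/121) ≈ 13.515.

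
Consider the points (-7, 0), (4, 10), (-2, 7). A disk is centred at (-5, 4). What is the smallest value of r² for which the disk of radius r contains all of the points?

117

The required radius is the distance from (-5, 4) to the farthest point.
Squared distances: 20, 117, 18.
Maximum is 117, attained at (4, 10).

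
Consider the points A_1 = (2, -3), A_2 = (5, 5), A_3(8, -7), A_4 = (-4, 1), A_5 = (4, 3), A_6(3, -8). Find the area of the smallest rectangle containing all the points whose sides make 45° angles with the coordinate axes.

150

In coordinates u = x + y, v = x − y the rectangle is axis-aligned; the map (x,y)→(u,v) scales areas by 2.
u-values: -1, 10, 1, -3, 7, -5; range = 10 − (-5) = 15.
v-values: 5, 0, 15, -5, 1, 11; range = 15 − (-5) = 20.
Area = (15 × 20) / 2 = 150.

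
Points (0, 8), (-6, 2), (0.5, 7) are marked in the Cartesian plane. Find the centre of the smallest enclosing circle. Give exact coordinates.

(-3, 5)

Call the three points A, B, C in the order given.
Side lengths²: AB² = 72, AC² = 1.25, BC² = 67.25.
Since AB² = 72 ≥ 67.25 + 1.25 = 68.5, the angle opposite AB is not acute, so the smallest enclosing circle has AB as diameter.
Centre = midpoint of AB = (-3, 5), r² = 72/4 = 18.
Centre = (-3, 5).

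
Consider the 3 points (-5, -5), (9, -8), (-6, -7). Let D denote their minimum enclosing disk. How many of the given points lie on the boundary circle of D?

2

Call the three points A, B, C in the order given.
Side lengths²: AB² = 205, AC² = 5, BC² = 226.
Since BC² = 226 ≥ 205 + 5 = 210, the angle opposite BC is not acute, so the smallest enclosing circle has BC as diameter.
Centre = midpoint of BC = (1.5, -7.5), r² = 226/4 = 56.5.
The points at distance exactly r from the centre are (9, -8), (-6, -7) — 2 points.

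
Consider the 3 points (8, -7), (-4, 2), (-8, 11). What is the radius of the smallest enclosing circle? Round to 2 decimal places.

12.04

Call the three points A, B, C in the order given.
Side lengths²: AB² = 225, AC² = 580, BC² = 97.
Since AC² = 580 ≥ 225 + 97 = 322, the angle opposite AC is not acute, so the smallest enclosing circle has AC as diameter.
Centre = midpoint of AC = (0, 2), r² = 580/4 = 145.
r = √145 ≈ 12.04.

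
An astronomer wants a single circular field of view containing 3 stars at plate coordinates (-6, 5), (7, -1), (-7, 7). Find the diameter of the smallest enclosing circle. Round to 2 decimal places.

16.12

Call the three points A, B, C in the order given.
Side lengths²: AB² = 205, AC² = 5, BC² = 260.
Since BC² = 260 ≥ 205 + 5 = 210, the angle opposite BC is not acute, so the smallest enclosing circle has BC as diameter.
Centre = midpoint of BC = (0, 3), r² = 260/4 = 65.
Diameter = 2r = 2√65 ≈ 16.12.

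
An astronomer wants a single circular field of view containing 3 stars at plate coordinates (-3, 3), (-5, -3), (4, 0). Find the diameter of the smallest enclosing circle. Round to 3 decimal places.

Call the three points A, B, C in the order given.
Side lengths²: AB² = 40, AC² = 58, BC² = 90.
Since BC² = 90 < 58 + 40 = 98, the triangle is acute, so the smallest enclosing circle is the circumcircle.
Circumcentre = (-0.625, -1.125), r² = 22.65625.
Diameter = 2r = 2√(22.65625) ≈ 9.520.

9.520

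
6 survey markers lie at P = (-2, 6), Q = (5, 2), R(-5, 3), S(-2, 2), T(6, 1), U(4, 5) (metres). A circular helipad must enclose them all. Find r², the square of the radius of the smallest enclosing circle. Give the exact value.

A smallest enclosing disk is always determined by at most three of the input points on its boundary.
The farthest pair is R–T with squared distance 125. The circle on this segment as diameter has centre (0.5, 2) and r² = 125/4 = 31.25.
Check P: distance² to centre = 22.25 ≤ 31.25, so it lies inside.
All remaining points lie in this disk, and no smaller disk contains both endpoints, so this is the minimum enclosing circle.

31.25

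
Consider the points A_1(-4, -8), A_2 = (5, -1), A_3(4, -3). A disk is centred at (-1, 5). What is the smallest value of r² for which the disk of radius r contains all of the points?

178

The required radius is the distance from (-1, 5) to the farthest point.
Squared distances: 178, 72, 89.
Maximum is 178, attained at A_1.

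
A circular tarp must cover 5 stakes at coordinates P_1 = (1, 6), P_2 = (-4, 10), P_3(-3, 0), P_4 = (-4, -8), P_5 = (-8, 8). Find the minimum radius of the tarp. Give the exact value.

The minimum enclosing circle of a finite set is fixed by two of the points (as a diameter) or three (as a circumcircle).
The farthest pair is P_2–P_4 with squared distance 324. The circle on this segment as diameter has centre (-4, 1) and r² = 324/4 = 81.
Check P_1: distance² to centre = 50 ≤ 81, so it lies inside.
All remaining points lie in this disk, and no smaller disk contains both endpoints, so this is the minimum enclosing circle.
r = √81 = 9.

9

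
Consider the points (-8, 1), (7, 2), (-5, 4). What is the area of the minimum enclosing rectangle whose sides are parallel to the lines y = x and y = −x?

In coordinates u = x + y, v = x − y the rectangle is axis-aligned; the map (x,y)→(u,v) scales areas by 2.
u-values: -7, 9, -1; range = 9 − (-7) = 16.
v-values: -9, 5, -9; range = 5 − (-9) = 14.
Area = (16 × 14) / 2 = 112.

112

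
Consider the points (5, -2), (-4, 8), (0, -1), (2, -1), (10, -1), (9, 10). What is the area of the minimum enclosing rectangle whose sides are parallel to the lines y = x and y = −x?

230

In coordinates u = x + y, v = x − y the rectangle is axis-aligned; the map (x,y)→(u,v) scales areas by 2.
u-values: 3, 4, -1, 1, 9, 19; range = 19 − (-1) = 20.
v-values: 7, -12, 1, 3, 11, -1; range = 11 − (-12) = 23.
Area = (20 × 23) / 2 = 230.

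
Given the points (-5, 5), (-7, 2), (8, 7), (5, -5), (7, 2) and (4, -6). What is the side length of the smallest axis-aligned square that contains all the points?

The bounding box has width 15 and height 13.
An axis-aligned square enclosing the set must have side ≥ max(width, height).
So the minimum side is max(15, 13) = 15.

15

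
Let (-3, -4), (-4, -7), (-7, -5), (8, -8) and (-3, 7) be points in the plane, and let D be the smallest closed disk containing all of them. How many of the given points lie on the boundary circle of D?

3

A smallest enclosing disk is always determined by at most three of the input points on its boundary.
The minimum enclosing circle is determined by three boundary points: (-7, -5), (8, -8), (-3, 7).
Their circumcentre is (1.5625, -1.1875) with r² = 87.8515625.
The farthest remaining point (-4, -7) is at distance² 64.7265625 ≤ 87.8515625.
The points at distance exactly r from the centre are (-7, -5), (8, -8), (-3, 7) — 3 points.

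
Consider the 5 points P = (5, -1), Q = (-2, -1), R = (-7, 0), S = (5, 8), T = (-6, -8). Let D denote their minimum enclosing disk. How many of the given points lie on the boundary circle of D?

The farthest pair is S–T with squared distance 377. The circle on this segment as diameter has centre (-0.5, 0) and r² = 377/4 = 94.25.
Check P: distance² to centre = 31.25 ≤ 94.25, so it lies inside.
All remaining points lie in this disk, and no smaller disk contains both endpoints, so this is the minimum enclosing circle.
The points at distance exactly r from the centre are S, T — 2 points.

2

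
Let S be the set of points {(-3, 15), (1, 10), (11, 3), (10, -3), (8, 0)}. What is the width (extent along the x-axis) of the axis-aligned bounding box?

14

max x = 11, min x = -3, so width = 14.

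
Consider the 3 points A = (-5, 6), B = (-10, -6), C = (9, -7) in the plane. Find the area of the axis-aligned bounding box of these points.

247

x ranges over [-10, 9], width 19.
y ranges over [-7, 6], height 13.
Area = 19 × 13 = 247.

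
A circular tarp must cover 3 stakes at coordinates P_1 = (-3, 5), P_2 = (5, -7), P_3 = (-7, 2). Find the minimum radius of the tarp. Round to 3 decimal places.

7.512

Side lengths²: P_1P_2² = 208, P_1P_3² = 25, P_2P_3² = 225.
Since P_2P_3² = 225 < 208 + 25 = 233, the triangle is acute, so the smallest enclosing circle is the circumcircle.
Circumcentre = (-0.75, -13/6), r² = 8125/144.
r = √(8125/144) ≈ 7.512.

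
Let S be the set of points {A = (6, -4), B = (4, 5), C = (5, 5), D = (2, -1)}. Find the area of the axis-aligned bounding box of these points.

x ranges over [2, 6], width 4.
y ranges over [-4, 5], height 9.
Area = 4 × 9 = 36.

36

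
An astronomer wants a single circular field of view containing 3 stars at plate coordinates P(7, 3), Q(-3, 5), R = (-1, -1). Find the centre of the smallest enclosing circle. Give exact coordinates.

(13/7, 23/7)

Side lengths²: PQ² = 104, PR² = 80, QR² = 40.
Since PQ² = 104 < 80 + 40 = 120, the triangle is acute, so the smallest enclosing circle is the circumcircle.
Circumcentre = (13/7, 23/7), r² = 1300/49.
Centre = (13/7, 23/7).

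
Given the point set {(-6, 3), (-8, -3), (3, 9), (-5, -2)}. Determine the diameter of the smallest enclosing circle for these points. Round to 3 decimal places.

16.279

The minimum enclosing circle of a finite set is fixed by two of the points (as a diameter) or three (as a circumcircle).
The farthest pair is (-8, -3)–(3, 9) with squared distance 265. The circle on this segment as diameter has centre (-2.5, 3) and r² = 265/4 = 66.25.
Check (-6, 3): distance² to centre = 12.25 ≤ 66.25, so it lies inside.
All remaining points lie in this disk, and no smaller disk contains both endpoints, so this is the minimum enclosing circle.
Diameter = 2r = 2√(66.25) ≈ 16.279.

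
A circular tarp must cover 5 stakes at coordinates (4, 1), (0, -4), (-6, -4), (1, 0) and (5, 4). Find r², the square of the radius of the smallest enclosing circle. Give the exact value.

By Welzl's lemma the MEC is supported by two points (diametrically opposite) or three points (on a circumcircle).
The farthest pair is (-6, -4)–(5, 4) with squared distance 185. The circle on this segment as diameter has centre (-0.5, 0) and r² = 185/4 = 46.25.
Check (4, 1): distance² to centre = 21.25 ≤ 46.25, so it lies inside.
All remaining points lie in this disk, and no smaller disk contains both endpoints, so this is the minimum enclosing circle.

46.25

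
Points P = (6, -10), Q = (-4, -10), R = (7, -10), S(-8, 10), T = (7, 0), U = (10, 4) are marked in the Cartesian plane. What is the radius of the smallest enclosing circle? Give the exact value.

12.5

The minimum enclosing circle of a finite set is fixed by two of the points (as a diameter) or three (as a circumcircle).
The farthest pair is R–S with squared distance 625. The circle on this segment as diameter has centre (-0.5, 0) and r² = 625/4 = 156.25.
Check P: distance² to centre = 142.25 ≤ 156.25, so it lies inside.
All remaining points lie in this disk, and no smaller disk contains both endpoints, so this is the minimum enclosing circle.
r = √(156.25) = 12.5.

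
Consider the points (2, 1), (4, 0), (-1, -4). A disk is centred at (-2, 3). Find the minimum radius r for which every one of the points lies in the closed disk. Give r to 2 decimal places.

The required radius is the distance from (-2, 3) to the farthest point.
Squared distances: 20, 45, 50.
Maximum is 50, attained at (-1, -4).
r = √50 ≈ 7.07.

7.07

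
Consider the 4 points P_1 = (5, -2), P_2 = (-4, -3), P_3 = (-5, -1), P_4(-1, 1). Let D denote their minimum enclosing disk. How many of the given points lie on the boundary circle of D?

The minimum enclosing circle of a finite set is fixed by two of the points (as a diameter) or three (as a circumcircle).
The farthest pair is P_1–P_3 with squared distance 101. The circle on this segment as diameter has centre (0, -1.5) and r² = 101/4 = 25.25.
Check P_2: distance² to centre = 18.25 ≤ 25.25, so it lies inside.
All remaining points lie in this disk, and no smaller disk contains both endpoints, so this is the minimum enclosing circle.
The points at distance exactly r from the centre are P_1, P_3 — 2 points.

2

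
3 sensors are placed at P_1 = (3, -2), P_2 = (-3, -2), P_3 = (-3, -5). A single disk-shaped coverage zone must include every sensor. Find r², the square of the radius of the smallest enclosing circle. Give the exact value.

11.25

Side lengths²: P_1P_2² = 36, P_1P_3² = 45, P_2P_3² = 9.
Since P_1P_3² = 45 ≥ 36 + 9 = 45, the angle opposite P_1P_3 is not acute, so the smallest enclosing circle has P_1P_3 as diameter.
Centre = midpoint of P_1P_3 = (0, -3.5), r² = 45/4 = 11.25.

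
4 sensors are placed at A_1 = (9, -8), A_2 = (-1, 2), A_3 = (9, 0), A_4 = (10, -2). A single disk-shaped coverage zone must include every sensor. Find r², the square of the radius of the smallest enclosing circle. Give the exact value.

By Welzl's lemma the MEC is supported by two points (diametrically opposite) or three points (on a circumcircle).
The farthest pair is A_1–A_2 with squared distance 200. The circle on this segment as diameter has centre (4, -3) and r² = 200/4 = 50.
Check A_3: distance² to centre = 34 ≤ 50, so it lies inside.
All remaining points lie in this disk, and no smaller disk contains both endpoints, so this is the minimum enclosing circle.

50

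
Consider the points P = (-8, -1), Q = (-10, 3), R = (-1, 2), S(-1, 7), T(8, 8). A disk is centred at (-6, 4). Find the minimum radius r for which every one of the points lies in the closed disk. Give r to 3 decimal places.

14.560

The required radius is the distance from (-6, 4) to the farthest point.
Squared distances: 29, 17, 29, 34, 212.
Maximum is 212, attained at T.
r = √212 ≈ 14.560.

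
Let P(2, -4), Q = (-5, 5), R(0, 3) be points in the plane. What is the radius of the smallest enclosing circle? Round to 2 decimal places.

5.70

Side lengths²: PQ² = 130, PR² = 53, QR² = 29.
Since PQ² = 130 ≥ 53 + 29 = 82, the angle opposite PQ is not acute, so the smallest enclosing circle has PQ as diameter.
Centre = midpoint of PQ = (-1.5, 0.5), r² = 130/4 = 32.5.
r = √(32.5) ≈ 5.70.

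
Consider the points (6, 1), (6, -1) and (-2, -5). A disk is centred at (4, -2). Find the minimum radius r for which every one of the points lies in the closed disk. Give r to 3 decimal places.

6.708

The required radius is the distance from (4, -2) to the farthest point.
Squared distances: 13, 5, 45.
Maximum is 45, attained at (-2, -5).
r = √45 ≈ 6.708.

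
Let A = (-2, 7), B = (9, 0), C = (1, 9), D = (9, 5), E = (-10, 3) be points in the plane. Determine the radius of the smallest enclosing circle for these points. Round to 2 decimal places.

By Welzl's lemma the MEC is supported by two points (diametrically opposite) or three points (on a circumcircle).
The minimum enclosing circle is determined by three boundary points: B, D, E.
Their circumcentre is (-13/38, 2.5) with r² = 67525/722.
The farthest remaining point C is at distance² 31805/722 ≤ 67525/722.
r = √(67525/722) ≈ 9.67.

9.67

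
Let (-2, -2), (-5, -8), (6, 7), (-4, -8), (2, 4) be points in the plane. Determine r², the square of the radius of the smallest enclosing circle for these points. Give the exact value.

The minimum enclosing circle of a finite set is fixed by two of the points (as a diameter) or three (as a circumcircle).
The farthest pair is (-5, -8)–(6, 7) with squared distance 346. The circle on this segment as diameter has centre (0.5, -0.5) and r² = 346/4 = 86.5.
Check (-2, -2): distance² to centre = 8.5 ≤ 86.5, so it lies inside.
All remaining points lie in this disk, and no smaller disk contains both endpoints, so this is the minimum enclosing circle.

86.5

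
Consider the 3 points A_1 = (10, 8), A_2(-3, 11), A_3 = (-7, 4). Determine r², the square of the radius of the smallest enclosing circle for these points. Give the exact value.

Side lengths²: A_1A_2² = 178, A_1A_3² = 305, A_2A_3² = 65.
Since A_1A_3² = 305 ≥ 178 + 65 = 243, the angle opposite A_1A_3 is not acute, so the smallest enclosing circle has A_1A_3 as diameter.
Centre = midpoint of A_1A_3 = (1.5, 6), r² = 305/4 = 76.25.

76.25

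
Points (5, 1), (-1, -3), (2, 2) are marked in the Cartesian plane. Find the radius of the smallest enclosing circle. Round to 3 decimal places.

Call the three points A, B, C in the order given.
Side lengths²: AB² = 52, AC² = 10, BC² = 34.
Since AB² = 52 ≥ 34 + 10 = 44, the angle opposite AB is not acute, so the smallest enclosing circle has AB as diameter.
Centre = midpoint of AB = (2, -1), r² = 52/4 = 13.
r = √13 ≈ 3.606.

3.606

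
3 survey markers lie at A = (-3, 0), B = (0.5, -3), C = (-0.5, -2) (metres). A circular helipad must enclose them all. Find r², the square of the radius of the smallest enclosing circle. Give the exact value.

5.3125

Side lengths²: AB² = 21.25, AC² = 10.25, BC² = 2.
Since AB² = 21.25 ≥ 10.25 + 2 = 12.25, the angle opposite AB is not acute, so the smallest enclosing circle has AB as diameter.
Centre = midpoint of AB = (-1.25, -1.5), r² = 21.25/4 = 5.3125.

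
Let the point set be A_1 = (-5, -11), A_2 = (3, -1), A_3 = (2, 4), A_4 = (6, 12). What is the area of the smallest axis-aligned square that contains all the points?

The bounding box has width 11 and height 23.
An axis-aligned square enclosing the set must have side ≥ max(width, height).
So the minimum side is max(11, 23) = 23.
Area = 23² = 529.

529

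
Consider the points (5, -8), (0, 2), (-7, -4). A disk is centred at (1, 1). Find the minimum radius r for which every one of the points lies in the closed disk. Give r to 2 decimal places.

9.85

The required radius is the distance from (1, 1) to the farthest point.
Squared distances: 97, 2, 89.
Maximum is 97, attained at (5, -8).
r = √97 ≈ 9.85.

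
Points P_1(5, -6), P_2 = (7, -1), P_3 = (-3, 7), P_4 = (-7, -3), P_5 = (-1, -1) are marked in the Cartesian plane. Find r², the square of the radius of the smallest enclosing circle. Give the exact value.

A smallest enclosing disk is always determined by at most three of the input points on its boundary.
The minimum enclosing circle is determined by three boundary points: P_1, P_3, P_4.
Their circumcentre is (5/44, -1/22) with r² = 114869/1936.
The farthest remaining point P_2 is at distance² 93573/1936 ≤ 114869/1936.

114869/1936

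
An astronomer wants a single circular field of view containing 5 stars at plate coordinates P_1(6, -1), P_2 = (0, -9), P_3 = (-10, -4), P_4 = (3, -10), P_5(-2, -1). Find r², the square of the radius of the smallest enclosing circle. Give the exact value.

The minimum enclosing circle of a finite set is fixed by two of the points (as a diameter) or three (as a circumcircle).
The minimum enclosing circle is determined by three boundary points: P_1, P_3, P_4.
Their circumcentre is (-11/6, -61/18) with r² = 10865/162.
The farthest remaining point P_2 is at distance² 5645/162 ≤ 10865/162.

10865/162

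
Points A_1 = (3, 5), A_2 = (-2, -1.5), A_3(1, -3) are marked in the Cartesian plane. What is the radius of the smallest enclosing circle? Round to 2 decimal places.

Side lengths²: A_1A_2² = 67.25, A_1A_3² = 68, A_2A_3² = 11.25.
Since A_1A_3² = 68 < 67.25 + 11.25 = 78.5, the triangle is acute, so the smallest enclosing circle is the circumcircle.
Circumcentre = (11/9, 43/36), r² = 22865/1296.
r = √(22865/1296) ≈ 4.20.

4.20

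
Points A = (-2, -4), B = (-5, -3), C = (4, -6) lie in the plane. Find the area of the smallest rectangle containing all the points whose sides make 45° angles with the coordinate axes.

36

In coordinates u = x + y, v = x − y the rectangle is axis-aligned; the map (x,y)→(u,v) scales areas by 2.
u-values: -6, -8, -2; range = -2 − (-8) = 6.
v-values: 2, -2, 10; range = 10 − (-2) = 12.
Area = (6 × 12) / 2 = 36.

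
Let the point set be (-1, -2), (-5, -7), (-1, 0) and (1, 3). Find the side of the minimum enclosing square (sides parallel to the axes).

The bounding box has width 6 and height 10.
An axis-aligned square enclosing the set must have side ≥ max(width, height).
So the minimum side is max(6, 10) = 10.

10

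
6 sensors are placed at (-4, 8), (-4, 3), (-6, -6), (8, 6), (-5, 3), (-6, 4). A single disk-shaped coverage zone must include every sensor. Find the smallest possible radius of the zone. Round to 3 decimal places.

9.222

The minimum enclosing circle is determined by three boundary points: (-4, 8), (-6, -6), (8, 6).
Their circumcentre is (37/43, 7/43) with r² = 157250/1849.
The farthest remaining point (-6, 4) is at distance² 114250/1849 ≤ 157250/1849.
r = √(157250/1849) ≈ 9.222.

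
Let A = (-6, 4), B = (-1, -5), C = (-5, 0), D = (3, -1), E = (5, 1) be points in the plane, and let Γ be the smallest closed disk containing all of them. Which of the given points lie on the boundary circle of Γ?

By Welzl's lemma the MEC is supported by two points (diametrically opposite) or three points (on a circumcircle).
The minimum enclosing circle is determined by three boundary points: A, B, E.
Their circumcentre is (-13/14, 13/14) with r² = 3445/98.
The farthest remaining point D is at distance² 1877/98 ≤ 3445/98.
The points at distance exactly r from the centre are A, B, E — 3 points.

A, B, E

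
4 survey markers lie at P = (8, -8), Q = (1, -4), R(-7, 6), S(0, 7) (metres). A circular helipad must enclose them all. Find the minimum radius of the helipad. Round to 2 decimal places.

The minimum enclosing circle of a finite set is fixed by two of the points (as a diameter) or three (as a circumcircle).
The farthest pair is P–R with squared distance 421. The circle on this segment as diameter has centre (0.5, -1) and r² = 421/4 = 105.25.
Check Q: distance² to centre = 9.25 ≤ 105.25, so it lies inside.
All remaining points lie in this disk, and no smaller disk contains both endpoints, so this is the minimum enclosing circle.
r = √(105.25) ≈ 10.26.

10.26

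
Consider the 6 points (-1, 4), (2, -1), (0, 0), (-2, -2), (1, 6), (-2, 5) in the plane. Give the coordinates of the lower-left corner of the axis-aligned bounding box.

x-range [-2, 2], y-range [-2, 6].
The lower-left corner is (-2, -2).

(-2, -2)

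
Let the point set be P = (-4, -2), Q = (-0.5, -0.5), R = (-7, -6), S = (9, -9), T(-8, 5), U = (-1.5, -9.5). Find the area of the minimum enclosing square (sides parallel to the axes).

The bounding box has width 17 and height 14.5.
An axis-aligned square enclosing the set must have side ≥ max(width, height).
So the minimum side is max(17, 14.5) = 17.
Area = 17² = 289.

289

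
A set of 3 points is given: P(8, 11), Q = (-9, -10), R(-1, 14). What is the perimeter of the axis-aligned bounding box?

Width = max x − min x = 8 − (-9) = 17.
Height = max y − min y = 14 − (-10) = 24.
Perimeter = 2(17 + 24) = 82.

82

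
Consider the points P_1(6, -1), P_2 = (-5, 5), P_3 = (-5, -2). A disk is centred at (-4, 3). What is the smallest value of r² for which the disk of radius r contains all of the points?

116

The required radius is the distance from (-4, 3) to the farthest point.
Squared distances: 116, 5, 26.
Maximum is 116, attained at P_1.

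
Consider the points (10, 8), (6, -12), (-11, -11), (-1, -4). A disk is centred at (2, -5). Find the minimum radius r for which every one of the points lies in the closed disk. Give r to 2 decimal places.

The required radius is the distance from (2, -5) to the farthest point.
Squared distances: 233, 65, 205, 10.
Maximum is 233, attained at (10, 8).
r = √233 ≈ 15.26.

15.26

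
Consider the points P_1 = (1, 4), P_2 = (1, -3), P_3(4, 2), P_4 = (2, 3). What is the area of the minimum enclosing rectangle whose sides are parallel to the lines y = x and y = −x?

In coordinates u = x + y, v = x − y the rectangle is axis-aligned; the map (x,y)→(u,v) scales areas by 2.
u-values: 5, -2, 6, 5; range = 6 − (-2) = 8.
v-values: -3, 4, 2, -1; range = 4 − (-3) = 7.
Area = (8 × 7) / 2 = 28.

28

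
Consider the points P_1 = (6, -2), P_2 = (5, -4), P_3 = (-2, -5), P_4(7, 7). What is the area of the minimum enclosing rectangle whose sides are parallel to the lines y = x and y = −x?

94.5

In coordinates u = x + y, v = x − y the rectangle is axis-aligned; the map (x,y)→(u,v) scales areas by 2.
u-values: 4, 1, -7, 14; range = 14 − (-7) = 21.
v-values: 8, 9, 3, 0; range = 9 − 0 = 9.
Area = (21 × 9) / 2 = 94.5.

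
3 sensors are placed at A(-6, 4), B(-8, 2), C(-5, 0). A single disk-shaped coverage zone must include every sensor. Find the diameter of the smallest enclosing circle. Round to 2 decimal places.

Side lengths²: AB² = 8, AC² = 17, BC² = 13.
Since AC² = 17 < 13 + 8 = 21, the triangle is acute, so the smallest enclosing circle is the circumcircle.
Circumcentre = (-5.9, 1.9), r² = 4.42.
Diameter = 2r = 2√(4.42) ≈ 4.20.

4.20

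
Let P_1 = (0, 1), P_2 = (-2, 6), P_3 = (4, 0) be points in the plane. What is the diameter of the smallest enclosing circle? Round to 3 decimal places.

8.485

Side lengths²: P_1P_2² = 29, P_1P_3² = 17, P_2P_3² = 72.
Since P_2P_3² = 72 ≥ 29 + 17 = 46, the angle opposite P_2P_3 is not acute, so the smallest enclosing circle has P_2P_3 as diameter.
Centre = midpoint of P_2P_3 = (1, 3), r² = 72/4 = 18.
Diameter = 2r = 2√18 ≈ 8.485.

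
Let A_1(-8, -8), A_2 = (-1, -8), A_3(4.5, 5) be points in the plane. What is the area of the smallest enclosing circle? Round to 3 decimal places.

Side lengths²: A_1A_2² = 49, A_1A_3² = 325.25, A_2A_3² = 199.25.
Since A_1A_3² = 325.25 ≥ 199.25 + 49 = 248.25, the angle opposite A_1A_3 is not acute, so the smallest enclosing circle has A_1A_3 as diameter.
Centre = midpoint of A_1A_3 = (-1.75, -1.5), r² = 325.25/4 = 81.3125.
Area = π·r² = π·81.3125 ≈ 255.451.

255.451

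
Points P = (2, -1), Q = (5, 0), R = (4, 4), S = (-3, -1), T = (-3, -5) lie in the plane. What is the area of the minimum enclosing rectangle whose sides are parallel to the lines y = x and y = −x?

In coordinates u = x + y, v = x − y the rectangle is axis-aligned; the map (x,y)→(u,v) scales areas by 2.
u-values: 1, 5, 8, -4, -8; range = 8 − (-8) = 16.
v-values: 3, 5, 0, -2, 2; range = 5 − (-2) = 7.
Area = (16 × 7) / 2 = 56.

56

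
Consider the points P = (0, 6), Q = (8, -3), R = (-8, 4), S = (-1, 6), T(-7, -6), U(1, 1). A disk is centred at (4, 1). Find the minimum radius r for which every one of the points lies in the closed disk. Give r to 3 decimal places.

The required radius is the distance from (4, 1) to the farthest point.
Squared distances: 41, 32, 153, 50, 170, 9.
Maximum is 170, attained at T.
r = √170 ≈ 13.038.

13.038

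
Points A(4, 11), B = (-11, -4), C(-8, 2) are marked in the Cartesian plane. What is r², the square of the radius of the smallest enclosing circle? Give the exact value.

112.5

Side lengths²: AB² = 450, AC² = 225, BC² = 45.
Since AB² = 450 ≥ 225 + 45 = 270, the angle opposite AB is not acute, so the smallest enclosing circle has AB as diameter.
Centre = midpoint of AB = (-3.5, 3.5), r² = 450/4 = 112.5.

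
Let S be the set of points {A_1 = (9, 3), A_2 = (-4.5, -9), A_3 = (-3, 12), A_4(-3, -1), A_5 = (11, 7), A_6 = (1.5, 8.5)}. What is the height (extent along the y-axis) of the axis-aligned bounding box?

max y = 12, min y = -9, so height = 21.

21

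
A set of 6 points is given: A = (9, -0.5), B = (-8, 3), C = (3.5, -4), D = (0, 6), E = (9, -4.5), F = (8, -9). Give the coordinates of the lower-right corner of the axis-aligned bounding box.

(9, -9)

x-range [-8, 9], y-range [-9, 6].
The lower-right corner is (9, -9).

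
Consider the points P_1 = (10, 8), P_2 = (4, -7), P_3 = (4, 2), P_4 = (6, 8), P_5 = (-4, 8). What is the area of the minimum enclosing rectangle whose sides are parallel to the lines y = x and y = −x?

241.5

In coordinates u = x + y, v = x − y the rectangle is axis-aligned; the map (x,y)→(u,v) scales areas by 2.
u-values: 18, -3, 6, 14, 4; range = 18 − (-3) = 21.
v-values: 2, 11, 2, -2, -12; range = 11 − (-12) = 23.
Area = (21 × 23) / 2 = 241.5.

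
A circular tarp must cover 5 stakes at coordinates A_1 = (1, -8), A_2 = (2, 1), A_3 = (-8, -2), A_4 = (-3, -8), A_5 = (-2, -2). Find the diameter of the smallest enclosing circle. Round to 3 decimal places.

The minimum enclosing circle of a finite set is fixed by two of the points (as a diameter) or three (as a circumcircle).
The minimum enclosing circle is determined by three boundary points: A_1, A_2, A_3.
Their circumcentre is (-129/58, -179/58) with r² = 58097/1682.
The farthest remaining point A_4 is at distance² 41625/1682 ≤ 58097/1682.
Diameter = 2r = 2√(58097/1682) ≈ 11.754.

11.754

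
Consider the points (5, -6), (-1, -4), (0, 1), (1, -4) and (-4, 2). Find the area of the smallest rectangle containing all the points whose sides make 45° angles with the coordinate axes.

51

In coordinates u = x + y, v = x − y the rectangle is axis-aligned; the map (x,y)→(u,v) scales areas by 2.
u-values: -1, -5, 1, -3, -2; range = 1 − (-5) = 6.
v-values: 11, 3, -1, 5, -6; range = 11 − (-6) = 17.
Area = (6 × 17) / 2 = 51.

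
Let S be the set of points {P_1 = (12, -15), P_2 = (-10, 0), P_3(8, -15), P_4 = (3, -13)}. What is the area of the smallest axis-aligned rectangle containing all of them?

330

x ranges over [-10, 12], width 22.
y ranges over [-15, 0], height 15.
Area = 22 × 15 = 330.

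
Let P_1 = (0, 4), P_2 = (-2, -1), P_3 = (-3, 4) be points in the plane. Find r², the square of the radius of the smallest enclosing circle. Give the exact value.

Side lengths²: P_1P_2² = 29, P_1P_3² = 9, P_2P_3² = 26.
Since P_1P_2² = 29 < 26 + 9 = 35, the triangle is acute, so the smallest enclosing circle is the circumcircle.
Circumcentre = (-1.5, 1.7), r² = 7.54.

7.54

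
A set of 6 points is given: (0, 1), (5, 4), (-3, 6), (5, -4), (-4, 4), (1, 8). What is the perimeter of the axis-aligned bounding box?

Width = max x − min x = 5 − (-4) = 9.
Height = max y − min y = 8 − (-4) = 12.
Perimeter = 2(9 + 12) = 42.

42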